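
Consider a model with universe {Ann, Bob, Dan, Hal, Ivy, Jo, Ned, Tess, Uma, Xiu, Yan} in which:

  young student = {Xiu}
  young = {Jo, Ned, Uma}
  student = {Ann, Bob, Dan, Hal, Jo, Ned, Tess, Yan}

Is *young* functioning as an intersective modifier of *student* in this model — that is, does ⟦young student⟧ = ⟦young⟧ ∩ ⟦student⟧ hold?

no

⟦young⟧ ∩ ⟦student⟧ = {Jo, Ned, Uma} ∩ {Ann, Bob, Dan, Hal, Jo, Ned, Tess, Yan} = {Jo, Ned}
Observed ⟦young student⟧ = {Xiu}.
These differ, so the modifier is not intersective in this model.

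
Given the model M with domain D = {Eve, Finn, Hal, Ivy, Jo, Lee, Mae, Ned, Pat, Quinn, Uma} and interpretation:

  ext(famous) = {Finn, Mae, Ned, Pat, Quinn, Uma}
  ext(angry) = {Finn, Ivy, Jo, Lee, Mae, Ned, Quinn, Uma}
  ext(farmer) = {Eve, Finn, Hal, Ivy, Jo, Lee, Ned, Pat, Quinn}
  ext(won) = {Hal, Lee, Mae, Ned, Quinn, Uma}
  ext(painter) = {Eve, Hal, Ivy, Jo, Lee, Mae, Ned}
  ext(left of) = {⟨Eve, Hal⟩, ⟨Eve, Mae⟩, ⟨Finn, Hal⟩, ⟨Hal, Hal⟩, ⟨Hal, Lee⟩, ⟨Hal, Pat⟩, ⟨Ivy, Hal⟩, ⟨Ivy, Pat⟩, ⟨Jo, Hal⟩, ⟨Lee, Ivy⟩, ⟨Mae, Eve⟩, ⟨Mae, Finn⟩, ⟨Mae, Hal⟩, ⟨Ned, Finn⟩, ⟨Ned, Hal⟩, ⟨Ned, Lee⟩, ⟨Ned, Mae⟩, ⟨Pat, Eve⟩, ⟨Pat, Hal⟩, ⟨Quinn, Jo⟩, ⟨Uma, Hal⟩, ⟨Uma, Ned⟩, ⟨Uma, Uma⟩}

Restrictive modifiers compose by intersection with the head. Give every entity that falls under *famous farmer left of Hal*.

⟦left of Hal⟧ = {x : ⟨x, Hal⟩ ∈ ⟦left of⟧} = {Eve, Finn, Hal, Ivy, Jo, Mae, Ned, Pat, Uma}
⟦farmer⟧ = {Eve, Finn, Hal, Ivy, Jo, Lee, Ned, Pat, Quinn}
… ∩ ⟦left of Hal⟧ = {Eve, Finn, Hal, Ivy, Jo, Lee, Ned, Pat, Quinn} ∩ {Eve, Finn, Hal, Ivy, Jo, Mae, Ned, Pat, Uma} = {Eve, Finn, Hal, Ivy, Jo, Ned, Pat}
… ∩ ⟦famous⟧ = {Eve, Finn, Hal, Ivy, Jo, Ned, Pat} ∩ {Finn, Mae, Ned, Pat, Quinn, Uma} = {Finn, Ned, Pat}
So ⟦famous farmer left of Hal⟧ = {Finn, Ned, Pat}.

{Finn, Ned, Pat}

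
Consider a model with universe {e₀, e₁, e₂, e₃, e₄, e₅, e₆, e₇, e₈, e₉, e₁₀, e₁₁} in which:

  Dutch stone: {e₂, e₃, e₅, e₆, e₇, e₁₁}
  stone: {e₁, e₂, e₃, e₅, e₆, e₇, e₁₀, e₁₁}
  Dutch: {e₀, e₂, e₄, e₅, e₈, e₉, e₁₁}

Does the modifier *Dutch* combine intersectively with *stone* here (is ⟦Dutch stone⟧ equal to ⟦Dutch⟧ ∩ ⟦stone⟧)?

no

⟦Dutch⟧ ∩ ⟦stone⟧ = {e₀, e₂, e₄, e₅, e₈, e₉, e₁₁} ∩ {e₁, e₂, e₃, e₅, e₆, e₇, e₁₀, e₁₁} = {e₂, e₅, e₁₁}
Observed ⟦Dutch stone⟧ = {e₂, e₃, e₅, e₆, e₇, e₁₁}.
These differ, so the modifier is not intersective in this model.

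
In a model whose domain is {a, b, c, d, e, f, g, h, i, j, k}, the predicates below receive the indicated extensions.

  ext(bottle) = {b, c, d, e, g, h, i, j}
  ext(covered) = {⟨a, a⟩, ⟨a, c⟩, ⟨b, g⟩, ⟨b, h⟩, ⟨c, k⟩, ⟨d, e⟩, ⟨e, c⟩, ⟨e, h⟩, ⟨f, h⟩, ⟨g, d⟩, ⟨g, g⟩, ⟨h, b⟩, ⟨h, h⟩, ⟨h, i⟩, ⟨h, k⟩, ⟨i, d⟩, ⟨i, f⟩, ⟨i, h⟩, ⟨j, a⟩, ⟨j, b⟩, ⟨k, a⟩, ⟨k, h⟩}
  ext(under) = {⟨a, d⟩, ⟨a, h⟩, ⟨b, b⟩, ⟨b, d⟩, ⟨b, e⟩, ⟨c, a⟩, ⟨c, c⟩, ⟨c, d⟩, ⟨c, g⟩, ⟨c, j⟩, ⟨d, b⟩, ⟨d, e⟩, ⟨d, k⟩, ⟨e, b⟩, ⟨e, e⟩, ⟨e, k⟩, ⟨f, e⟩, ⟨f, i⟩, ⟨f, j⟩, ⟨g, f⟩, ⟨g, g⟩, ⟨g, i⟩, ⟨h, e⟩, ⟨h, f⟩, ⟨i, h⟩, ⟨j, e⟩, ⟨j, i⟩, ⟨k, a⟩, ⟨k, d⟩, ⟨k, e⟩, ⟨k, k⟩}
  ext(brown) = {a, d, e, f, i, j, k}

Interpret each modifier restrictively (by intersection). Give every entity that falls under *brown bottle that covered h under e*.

{e}

⟦that covered h⟧ = {x : ⟨x, h⟩ ∈ ⟦covered⟧} = {b, e, f, h, i, k}
⟦under e⟧ = {x : ⟨x, e⟩ ∈ ⟦under⟧} = {b, d, e, f, h, j, k}
⟦bottle⟧ = {b, c, d, e, g, h, i, j}
… ∩ ⟦that covered h⟧ = {b, c, d, e, g, h, i, j} ∩ {b, e, f, h, i, k} = {b, e, h, i}
… ∩ ⟦under e⟧ = {b, e, h, i} ∩ {b, d, e, f, h, j, k} = {b, e, h}
… ∩ ⟦brown⟧ = {b, e, h} ∩ {a, d, e, f, i, j, k} = {e}
So ⟦brown bottle that covered h under e⟧ = {e}.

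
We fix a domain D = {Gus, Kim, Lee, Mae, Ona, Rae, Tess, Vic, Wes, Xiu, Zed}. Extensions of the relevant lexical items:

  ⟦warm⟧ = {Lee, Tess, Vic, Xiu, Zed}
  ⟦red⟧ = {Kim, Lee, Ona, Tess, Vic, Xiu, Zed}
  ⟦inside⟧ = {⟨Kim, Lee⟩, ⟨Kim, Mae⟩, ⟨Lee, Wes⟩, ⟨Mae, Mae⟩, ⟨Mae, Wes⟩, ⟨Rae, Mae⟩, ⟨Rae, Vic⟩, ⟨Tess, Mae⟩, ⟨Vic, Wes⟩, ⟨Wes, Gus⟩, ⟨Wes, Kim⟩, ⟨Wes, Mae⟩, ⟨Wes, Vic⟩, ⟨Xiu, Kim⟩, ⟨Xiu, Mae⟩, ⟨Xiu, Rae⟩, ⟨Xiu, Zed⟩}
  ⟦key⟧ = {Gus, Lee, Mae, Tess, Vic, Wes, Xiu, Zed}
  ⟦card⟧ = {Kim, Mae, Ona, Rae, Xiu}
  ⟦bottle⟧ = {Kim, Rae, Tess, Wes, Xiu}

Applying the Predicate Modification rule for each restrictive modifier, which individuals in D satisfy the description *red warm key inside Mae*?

{Tess, Xiu}

⟦inside Mae⟧ = {x : ⟨x, Mae⟩ ∈ ⟦inside⟧} = {Kim, Mae, Rae, Tess, Wes, Xiu}
⟦key⟧ = {Gus, Lee, Mae, Tess, Vic, Wes, Xiu, Zed}
… ∩ ⟦inside Mae⟧ = {Gus, Lee, Mae, Tess, Vic, Wes, Xiu, Zed} ∩ {Kim, Mae, Rae, Tess, Wes, Xiu} = {Mae, Tess, Wes, Xiu}
… ∩ ⟦red⟧ = {Mae, Tess, Wes, Xiu} ∩ {Kim, Lee, Ona, Tess, Vic, Xiu, Zed} = {Tess, Xiu}
… ∩ ⟦warm⟧ = {Tess, Xiu} ∩ {Lee, Tess, Vic, Xiu, Zed} = {Tess, Xiu}
So ⟦red warm key inside Mae⟧ = {Tess, Xiu}.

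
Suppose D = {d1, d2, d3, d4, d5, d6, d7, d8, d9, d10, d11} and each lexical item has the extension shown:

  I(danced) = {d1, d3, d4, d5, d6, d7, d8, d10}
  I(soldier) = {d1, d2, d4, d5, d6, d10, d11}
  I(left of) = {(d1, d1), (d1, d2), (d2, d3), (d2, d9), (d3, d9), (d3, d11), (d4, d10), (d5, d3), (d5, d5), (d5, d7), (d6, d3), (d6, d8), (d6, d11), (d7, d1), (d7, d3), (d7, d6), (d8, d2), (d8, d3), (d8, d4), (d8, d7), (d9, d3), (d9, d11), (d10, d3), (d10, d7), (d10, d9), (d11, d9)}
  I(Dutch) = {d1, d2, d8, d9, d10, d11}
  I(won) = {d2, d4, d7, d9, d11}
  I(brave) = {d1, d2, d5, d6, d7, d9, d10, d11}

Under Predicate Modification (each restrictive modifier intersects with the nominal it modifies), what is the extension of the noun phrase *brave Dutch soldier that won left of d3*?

⟦that won⟧ = ⟦won⟧ = {d2, d4, d7, d9, d11}
⟦left of d3⟧ = {x : ⟨x, d3⟩ ∈ ⟦left of⟧} = {d2, d5, d6, d7, d8, d9, d10}
⟦soldier⟧ = {d1, d2, d4, d5, d6, d10, d11}
… ∩ ⟦that won⟧ = {d1, d2, d4, d5, d6, d10, d11} ∩ {d2, d4, d7, d9, d11} = {d2, d4, d11}
… ∩ ⟦left of d3⟧ = {d2, d4, d11} ∩ {d2, d5, d6, d7, d8, d9, d10} = {d2}
… ∩ ⟦brave⟧ = {d2} ∩ {d1, d2, d5, d6, d7, d9, d10, d11} = {d2}
… ∩ ⟦Dutch⟧ = {d2} ∩ {d1, d2, d8, d9, d10, d11} = {d2}
So ⟦brave Dutch soldier that won left of d3⟧ = {d2}.

{d2}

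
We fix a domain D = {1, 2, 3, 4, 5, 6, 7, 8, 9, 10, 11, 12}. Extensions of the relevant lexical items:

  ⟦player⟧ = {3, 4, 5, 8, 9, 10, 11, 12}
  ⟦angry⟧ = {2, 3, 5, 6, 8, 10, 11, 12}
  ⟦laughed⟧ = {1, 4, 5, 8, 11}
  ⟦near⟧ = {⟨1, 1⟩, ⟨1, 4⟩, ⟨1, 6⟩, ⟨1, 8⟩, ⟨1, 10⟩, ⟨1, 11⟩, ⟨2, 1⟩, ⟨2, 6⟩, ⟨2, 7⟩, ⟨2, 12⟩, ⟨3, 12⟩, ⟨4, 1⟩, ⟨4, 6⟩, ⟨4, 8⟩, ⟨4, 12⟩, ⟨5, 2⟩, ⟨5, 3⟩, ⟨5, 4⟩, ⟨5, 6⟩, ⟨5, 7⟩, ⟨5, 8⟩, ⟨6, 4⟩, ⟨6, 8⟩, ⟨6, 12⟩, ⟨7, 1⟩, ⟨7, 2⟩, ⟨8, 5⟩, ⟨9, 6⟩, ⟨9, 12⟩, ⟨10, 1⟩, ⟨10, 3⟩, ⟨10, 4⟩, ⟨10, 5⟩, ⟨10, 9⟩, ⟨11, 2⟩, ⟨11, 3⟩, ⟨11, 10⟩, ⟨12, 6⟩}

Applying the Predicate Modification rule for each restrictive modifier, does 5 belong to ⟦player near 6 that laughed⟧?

⟦near 6⟧ = {x : ⟨x, 6⟩ ∈ ⟦near⟧} = {1, 2, 4, 5, 9, 12}
⟦that laughed⟧ = ⟦laughed⟧ = {1, 4, 5, 8, 11}
⟦player⟧ = {3, 4, 5, 8, 9, 10, 11, 12}
… ∩ ⟦near 6⟧ = {3, 4, 5, 8, 9, 10, 11, 12} ∩ {1, 2, 4, 5, 9, 12} = {4, 5, 9, 12}
… ∩ ⟦that laughed⟧ = {4, 5, 9, 12} ∩ {1, 4, 5, 8, 11} = {4, 5}
⟦player near 6 that laughed⟧ = {4, 5}; 5 ∈ this set.

yes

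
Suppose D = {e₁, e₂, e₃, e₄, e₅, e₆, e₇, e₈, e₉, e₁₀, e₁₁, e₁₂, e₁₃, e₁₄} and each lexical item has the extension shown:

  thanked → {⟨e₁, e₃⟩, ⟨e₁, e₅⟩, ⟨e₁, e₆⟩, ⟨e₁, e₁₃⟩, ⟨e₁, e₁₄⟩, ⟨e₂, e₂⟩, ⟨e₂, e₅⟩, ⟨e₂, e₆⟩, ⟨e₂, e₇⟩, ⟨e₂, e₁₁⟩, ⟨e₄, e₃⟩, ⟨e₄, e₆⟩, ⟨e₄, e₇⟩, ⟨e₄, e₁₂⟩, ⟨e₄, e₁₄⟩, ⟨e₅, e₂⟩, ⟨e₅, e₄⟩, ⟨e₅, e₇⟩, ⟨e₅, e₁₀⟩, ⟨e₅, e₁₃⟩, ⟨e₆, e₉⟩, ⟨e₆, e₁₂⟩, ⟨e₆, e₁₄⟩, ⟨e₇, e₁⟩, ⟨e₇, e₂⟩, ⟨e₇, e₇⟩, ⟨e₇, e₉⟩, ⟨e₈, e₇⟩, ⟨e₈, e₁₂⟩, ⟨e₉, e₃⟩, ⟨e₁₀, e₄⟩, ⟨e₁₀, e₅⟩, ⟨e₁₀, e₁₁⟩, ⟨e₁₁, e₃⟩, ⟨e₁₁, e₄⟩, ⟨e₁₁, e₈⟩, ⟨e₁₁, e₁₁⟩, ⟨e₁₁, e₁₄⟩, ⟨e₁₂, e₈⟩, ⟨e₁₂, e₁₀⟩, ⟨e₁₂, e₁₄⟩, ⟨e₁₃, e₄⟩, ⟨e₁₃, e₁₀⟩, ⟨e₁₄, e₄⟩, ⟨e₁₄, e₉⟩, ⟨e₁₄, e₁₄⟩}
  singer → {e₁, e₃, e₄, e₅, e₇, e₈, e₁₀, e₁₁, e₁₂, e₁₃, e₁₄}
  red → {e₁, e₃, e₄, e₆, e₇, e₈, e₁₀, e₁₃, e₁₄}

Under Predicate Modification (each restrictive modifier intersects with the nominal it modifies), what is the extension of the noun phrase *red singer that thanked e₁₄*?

{e₁, e₄, e₁₄}

⟦that thanked e₁₄⟧ = {x : ⟨x, e₁₄⟩ ∈ ⟦thanked⟧} = {e₁, e₄, e₆, e₁₁, e₁₂, e₁₄}
⟦singer⟧ = {e₁, e₃, e₄, e₅, e₇, e₈, e₁₀, e₁₁, e₁₂, e₁₃, e₁₄}
… ∩ ⟦that thanked e₁₄⟧ = {e₁, e₃, e₄, e₅, e₇, e₈, e₁₀, e₁₁, e₁₂, e₁₃, e₁₄} ∩ {e₁, e₄, e₆, e₁₁, e₁₂, e₁₄} = {e₁, e₄, e₁₁, e₁₂, e₁₄}
… ∩ ⟦red⟧ = {e₁, e₄, e₁₁, e₁₂, e₁₄} ∩ {e₁, e₃, e₄, e₆, e₇, e₈, e₁₀, e₁₃, e₁₄} = {e₁, e₄, e₁₄}
So ⟦red singer that thanked e₁₄⟧ = {e₁, e₄, e₁₄}.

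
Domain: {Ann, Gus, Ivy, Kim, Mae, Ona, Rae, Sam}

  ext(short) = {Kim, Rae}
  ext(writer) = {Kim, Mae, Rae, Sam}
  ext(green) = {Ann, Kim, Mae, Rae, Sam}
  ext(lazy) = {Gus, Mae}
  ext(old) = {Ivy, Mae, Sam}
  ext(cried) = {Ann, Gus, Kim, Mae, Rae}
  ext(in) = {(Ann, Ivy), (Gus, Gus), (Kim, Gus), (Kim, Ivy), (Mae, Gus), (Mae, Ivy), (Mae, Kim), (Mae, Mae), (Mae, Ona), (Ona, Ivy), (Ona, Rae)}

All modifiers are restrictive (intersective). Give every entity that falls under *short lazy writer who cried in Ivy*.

⟦who cried⟧ = ⟦cried⟧ = {Ann, Gus, Kim, Mae, Rae}
⟦in Ivy⟧ = {x : ⟨x, Ivy⟩ ∈ ⟦in⟧} = {Ann, Kim, Mae, Ona}
⟦writer⟧ = {Kim, Mae, Rae, Sam}
… ∩ ⟦who cried⟧ = {Kim, Mae, Rae, Sam} ∩ {Ann, Gus, Kim, Mae, Rae} = {Kim, Mae, Rae}
… ∩ ⟦in Ivy⟧ = {Kim, Mae, Rae} ∩ {Ann, Kim, Mae, Ona} = {Kim, Mae}
… ∩ ⟦short⟧ = {Kim, Mae} ∩ {Kim, Rae} = {Kim}
… ∩ ⟦lazy⟧ = {Kim} ∩ {Gus, Mae} = ∅
So ⟦short lazy writer who cried in Ivy⟧ = {}.

{}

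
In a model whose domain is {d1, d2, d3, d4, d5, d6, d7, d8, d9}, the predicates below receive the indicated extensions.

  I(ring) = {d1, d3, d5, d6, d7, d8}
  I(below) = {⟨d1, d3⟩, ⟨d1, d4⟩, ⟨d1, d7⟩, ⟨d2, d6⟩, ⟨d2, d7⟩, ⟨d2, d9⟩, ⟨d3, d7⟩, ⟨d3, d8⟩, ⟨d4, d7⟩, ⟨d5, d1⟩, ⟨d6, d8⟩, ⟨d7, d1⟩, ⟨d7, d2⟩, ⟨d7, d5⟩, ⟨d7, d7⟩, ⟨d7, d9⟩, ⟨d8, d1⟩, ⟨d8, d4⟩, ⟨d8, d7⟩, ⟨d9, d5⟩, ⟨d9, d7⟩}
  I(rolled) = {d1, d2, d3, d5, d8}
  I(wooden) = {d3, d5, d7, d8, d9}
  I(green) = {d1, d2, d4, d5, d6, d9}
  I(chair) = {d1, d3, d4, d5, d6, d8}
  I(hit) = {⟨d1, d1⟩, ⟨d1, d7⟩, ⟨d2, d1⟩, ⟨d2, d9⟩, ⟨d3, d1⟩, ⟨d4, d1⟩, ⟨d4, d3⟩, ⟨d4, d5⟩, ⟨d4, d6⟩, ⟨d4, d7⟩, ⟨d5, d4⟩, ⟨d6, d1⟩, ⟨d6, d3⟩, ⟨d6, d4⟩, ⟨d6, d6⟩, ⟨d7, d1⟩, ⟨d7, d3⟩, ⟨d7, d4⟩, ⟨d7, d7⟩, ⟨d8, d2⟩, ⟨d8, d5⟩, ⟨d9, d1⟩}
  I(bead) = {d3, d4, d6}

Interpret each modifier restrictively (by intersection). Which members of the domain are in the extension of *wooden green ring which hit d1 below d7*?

⟦which hit d1⟧ = {x : ⟨x, d1⟩ ∈ ⟦hit⟧} = {d1, d2, d3, d4, d6, d7, d9}
⟦below d7⟧ = {x : ⟨x, d7⟩ ∈ ⟦below⟧} = {d1, d2, d3, d4, d7, d8, d9}
⟦ring⟧ = {d1, d3, d5, d6, d7, d8}
… ∩ ⟦which hit d1⟧ = {d1, d3, d5, d6, d7, d8} ∩ {d1, d2, d3, d4, d6, d7, d9} = {d1, d3, d6, d7}
… ∩ ⟦below d7⟧ = {d1, d3, d6, d7} ∩ {d1, d2, d3, d4, d7, d8, d9} = {d1, d3, d7}
… ∩ ⟦wooden⟧ = {d1, d3, d7} ∩ {d3, d5, d7, d8, d9} = {d3, d7}
… ∩ ⟦green⟧ = {d3, d7} ∩ {d1, d2, d4, d5, d6, d9} = ∅
So ⟦wooden green ring which hit d1 below d7⟧ = ∅.

∅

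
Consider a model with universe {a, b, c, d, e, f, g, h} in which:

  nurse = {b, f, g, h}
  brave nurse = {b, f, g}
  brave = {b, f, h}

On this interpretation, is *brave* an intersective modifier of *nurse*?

no

⟦brave⟧ ∩ ⟦nurse⟧ = {b, f, h} ∩ {b, f, g, h} = {b, f, h}
Observed ⟦brave nurse⟧ = {b, f, g}.
These differ, so the modifier is not intersective in this model.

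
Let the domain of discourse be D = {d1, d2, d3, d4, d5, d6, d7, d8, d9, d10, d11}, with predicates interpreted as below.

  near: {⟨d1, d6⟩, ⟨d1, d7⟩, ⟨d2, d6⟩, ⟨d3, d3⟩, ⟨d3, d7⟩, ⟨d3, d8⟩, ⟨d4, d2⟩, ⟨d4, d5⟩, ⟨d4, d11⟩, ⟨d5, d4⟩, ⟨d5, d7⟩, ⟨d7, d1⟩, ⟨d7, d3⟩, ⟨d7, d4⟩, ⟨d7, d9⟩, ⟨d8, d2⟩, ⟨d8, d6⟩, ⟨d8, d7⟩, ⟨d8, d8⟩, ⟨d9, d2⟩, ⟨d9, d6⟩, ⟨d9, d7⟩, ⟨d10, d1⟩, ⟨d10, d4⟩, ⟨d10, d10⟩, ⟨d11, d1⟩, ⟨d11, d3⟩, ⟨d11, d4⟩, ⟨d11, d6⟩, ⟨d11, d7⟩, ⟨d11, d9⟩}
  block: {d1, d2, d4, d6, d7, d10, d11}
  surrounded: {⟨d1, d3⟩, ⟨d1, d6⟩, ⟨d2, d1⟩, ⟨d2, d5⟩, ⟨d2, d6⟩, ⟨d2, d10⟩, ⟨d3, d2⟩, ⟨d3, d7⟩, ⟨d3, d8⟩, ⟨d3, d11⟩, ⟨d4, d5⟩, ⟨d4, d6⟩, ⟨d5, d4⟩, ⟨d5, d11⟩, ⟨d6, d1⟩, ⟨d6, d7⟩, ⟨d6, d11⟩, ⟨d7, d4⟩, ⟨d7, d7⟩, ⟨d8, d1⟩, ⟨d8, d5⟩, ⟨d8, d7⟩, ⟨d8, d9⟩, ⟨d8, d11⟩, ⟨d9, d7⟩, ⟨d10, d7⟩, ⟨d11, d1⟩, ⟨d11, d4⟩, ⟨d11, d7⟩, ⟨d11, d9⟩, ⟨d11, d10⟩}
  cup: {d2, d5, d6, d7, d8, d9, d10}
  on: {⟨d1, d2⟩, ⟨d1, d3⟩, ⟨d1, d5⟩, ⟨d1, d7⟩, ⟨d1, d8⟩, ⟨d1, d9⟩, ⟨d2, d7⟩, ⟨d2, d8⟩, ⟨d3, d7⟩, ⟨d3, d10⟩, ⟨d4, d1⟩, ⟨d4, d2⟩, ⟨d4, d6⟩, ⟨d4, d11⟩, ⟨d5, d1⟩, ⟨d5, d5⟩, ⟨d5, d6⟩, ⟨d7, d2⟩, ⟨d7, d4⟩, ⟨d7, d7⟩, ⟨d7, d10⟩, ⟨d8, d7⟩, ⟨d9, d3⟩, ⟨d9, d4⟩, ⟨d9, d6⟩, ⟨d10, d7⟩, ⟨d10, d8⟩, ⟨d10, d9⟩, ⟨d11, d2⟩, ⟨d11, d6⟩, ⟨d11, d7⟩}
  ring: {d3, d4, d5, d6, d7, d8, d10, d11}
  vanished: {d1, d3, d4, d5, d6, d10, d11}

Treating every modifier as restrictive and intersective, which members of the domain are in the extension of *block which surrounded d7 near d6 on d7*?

⟦which surrounded d7⟧ = {x : ⟨x, d7⟩ ∈ ⟦surrounded⟧} = {d3, d6, d7, d8, d9, d10, d11}
⟦near d6⟧ = {x : ⟨x, d6⟩ ∈ ⟦near⟧} = {d1, d2, d8, d9, d11}
⟦on d7⟧ = {x : ⟨x, d7⟩ ∈ ⟦on⟧} = {d1, d2, d3, d7, d8, d10, d11}
⟦block⟧ = {d1, d2, d4, d6, d7, d10, d11}
… ∩ ⟦which surrounded d7⟧ = {d1, d2, d4, d6, d7, d10, d11} ∩ {d3, d6, d7, d8, d9, d10, d11} = {d6, d7, d10, d11}
… ∩ ⟦near d6⟧ = {d6, d7, d10, d11} ∩ {d1, d2, d8, d9, d11} = {d11}
… ∩ ⟦on d7⟧ = {d11} ∩ {d1, d2, d3, d7, d8, d10, d11} = {d11}
So ⟦block which surrounded d7 near d6 on d7⟧ = {d11}.

{d11}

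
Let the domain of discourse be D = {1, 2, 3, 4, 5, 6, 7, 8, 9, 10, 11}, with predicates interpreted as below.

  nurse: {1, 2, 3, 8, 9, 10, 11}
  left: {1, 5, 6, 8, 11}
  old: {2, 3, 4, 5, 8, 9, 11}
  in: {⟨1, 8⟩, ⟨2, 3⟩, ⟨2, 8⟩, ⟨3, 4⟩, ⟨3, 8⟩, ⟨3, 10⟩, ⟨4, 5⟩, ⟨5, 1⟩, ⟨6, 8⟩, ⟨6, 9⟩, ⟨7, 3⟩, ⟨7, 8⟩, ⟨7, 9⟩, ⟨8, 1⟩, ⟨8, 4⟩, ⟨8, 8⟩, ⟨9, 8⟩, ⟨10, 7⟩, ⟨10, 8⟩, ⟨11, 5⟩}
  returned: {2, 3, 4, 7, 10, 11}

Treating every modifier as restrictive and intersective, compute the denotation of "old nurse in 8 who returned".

{2, 3}

⟦in 8⟧ = {x : ⟨x, 8⟩ ∈ ⟦in⟧} = {1, 2, 3, 6, 7, 8, 9, 10}
⟦who returned⟧ = ⟦returned⟧ = {2, 3, 4, 7, 10, 11}
⟦nurse⟧ = {1, 2, 3, 8, 9, 10, 11}
… ∩ ⟦in 8⟧ = {1, 2, 3, 8, 9, 10, 11} ∩ {1, 2, 3, 6, 7, 8, 9, 10} = {1, 2, 3, 8, 9, 10}
… ∩ ⟦who returned⟧ = {1, 2, 3, 8, 9, 10} ∩ {2, 3, 4, 7, 10, 11} = {2, 3, 10}
… ∩ ⟦old⟧ = {2, 3, 10} ∩ {2, 3, 4, 5, 8, 9, 11} = {2, 3}
So ⟦old nurse in 8 who returned⟧ = {2, 3}.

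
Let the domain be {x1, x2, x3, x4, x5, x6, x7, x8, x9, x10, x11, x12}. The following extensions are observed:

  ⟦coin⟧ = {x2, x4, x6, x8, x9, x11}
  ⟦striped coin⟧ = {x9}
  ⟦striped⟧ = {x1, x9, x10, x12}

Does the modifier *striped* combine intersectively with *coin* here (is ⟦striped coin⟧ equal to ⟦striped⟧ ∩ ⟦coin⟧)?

yes

⟦striped⟧ ∩ ⟦coin⟧ = {x1, x9, x10, x12} ∩ {x2, x4, x6, x8, x9, x11} = {x9}
Observed ⟦striped coin⟧ = {x9}.
These coincide, so the modifier is intersective here.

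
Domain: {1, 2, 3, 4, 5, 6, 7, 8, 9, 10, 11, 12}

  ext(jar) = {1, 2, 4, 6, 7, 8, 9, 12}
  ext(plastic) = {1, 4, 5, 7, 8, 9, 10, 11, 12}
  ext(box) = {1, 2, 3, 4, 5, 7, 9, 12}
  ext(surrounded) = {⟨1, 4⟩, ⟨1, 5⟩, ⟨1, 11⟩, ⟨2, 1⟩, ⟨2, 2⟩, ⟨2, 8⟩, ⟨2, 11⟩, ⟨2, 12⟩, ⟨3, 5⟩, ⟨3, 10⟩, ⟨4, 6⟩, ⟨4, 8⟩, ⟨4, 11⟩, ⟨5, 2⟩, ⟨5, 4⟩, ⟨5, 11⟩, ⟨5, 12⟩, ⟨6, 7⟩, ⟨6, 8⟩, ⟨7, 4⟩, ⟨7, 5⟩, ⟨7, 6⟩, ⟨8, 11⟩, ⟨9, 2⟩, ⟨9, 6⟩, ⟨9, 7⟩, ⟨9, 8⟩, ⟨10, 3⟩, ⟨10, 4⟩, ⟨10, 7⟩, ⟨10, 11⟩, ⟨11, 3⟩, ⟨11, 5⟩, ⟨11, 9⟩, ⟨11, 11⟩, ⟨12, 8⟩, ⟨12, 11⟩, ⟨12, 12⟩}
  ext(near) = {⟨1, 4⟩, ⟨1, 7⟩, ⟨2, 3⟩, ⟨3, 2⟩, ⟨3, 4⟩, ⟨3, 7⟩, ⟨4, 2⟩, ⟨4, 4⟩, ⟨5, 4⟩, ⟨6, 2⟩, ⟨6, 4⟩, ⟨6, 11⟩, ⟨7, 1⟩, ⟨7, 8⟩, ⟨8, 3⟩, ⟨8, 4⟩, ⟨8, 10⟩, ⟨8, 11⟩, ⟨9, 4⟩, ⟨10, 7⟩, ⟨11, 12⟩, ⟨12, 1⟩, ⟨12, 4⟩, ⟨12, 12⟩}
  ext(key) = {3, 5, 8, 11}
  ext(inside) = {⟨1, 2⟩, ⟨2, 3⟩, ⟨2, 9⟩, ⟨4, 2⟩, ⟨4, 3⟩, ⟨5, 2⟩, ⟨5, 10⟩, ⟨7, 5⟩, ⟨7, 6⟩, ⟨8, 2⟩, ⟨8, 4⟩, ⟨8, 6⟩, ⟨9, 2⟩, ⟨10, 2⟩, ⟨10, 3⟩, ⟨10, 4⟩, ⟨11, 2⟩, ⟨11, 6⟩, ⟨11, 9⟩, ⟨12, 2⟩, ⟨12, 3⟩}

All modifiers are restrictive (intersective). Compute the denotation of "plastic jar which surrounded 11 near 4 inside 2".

{1, 4, 8, 12}

⟦which surrounded 11⟧ = {x : ⟨x, 11⟩ ∈ ⟦surrounded⟧} = {1, 2, 4, 5, 8, 10, 11, 12}
⟦near 4⟧ = {x : ⟨x, 4⟩ ∈ ⟦near⟧} = {1, 3, 4, 5, 6, 8, 9, 12}
⟦inside 2⟧ = {x : ⟨x, 2⟩ ∈ ⟦inside⟧} = {1, 4, 5, 8, 9, 10, 11, 12}
⟦jar⟧ = {1, 2, 4, 6, 7, 8, 9, 12}
… ∩ ⟦which surrounded 11⟧ = {1, 2, 4, 6, 7, 8, 9, 12} ∩ {1, 2, 4, 5, 8, 10, 11, 12} = {1, 2, 4, 8, 12}
… ∩ ⟦near 4⟧ = {1, 2, 4, 8, 12} ∩ {1, 3, 4, 5, 6, 8, 9, 12} = {1, 4, 8, 12}
… ∩ ⟦inside 2⟧ = {1, 4, 8, 12} ∩ {1, 4, 5, 8, 9, 10, 11, 12} = {1, 4, 8, 12}
… ∩ ⟦plastic⟧ = {1, 4, 8, 12} ∩ {1, 4, 5, 7, 8, 9, 10, 11, 12} = {1, 4, 8, 12}
So ⟦plastic jar which surrounded 11 near 4 inside 2⟧ = {1, 4, 8, 12}.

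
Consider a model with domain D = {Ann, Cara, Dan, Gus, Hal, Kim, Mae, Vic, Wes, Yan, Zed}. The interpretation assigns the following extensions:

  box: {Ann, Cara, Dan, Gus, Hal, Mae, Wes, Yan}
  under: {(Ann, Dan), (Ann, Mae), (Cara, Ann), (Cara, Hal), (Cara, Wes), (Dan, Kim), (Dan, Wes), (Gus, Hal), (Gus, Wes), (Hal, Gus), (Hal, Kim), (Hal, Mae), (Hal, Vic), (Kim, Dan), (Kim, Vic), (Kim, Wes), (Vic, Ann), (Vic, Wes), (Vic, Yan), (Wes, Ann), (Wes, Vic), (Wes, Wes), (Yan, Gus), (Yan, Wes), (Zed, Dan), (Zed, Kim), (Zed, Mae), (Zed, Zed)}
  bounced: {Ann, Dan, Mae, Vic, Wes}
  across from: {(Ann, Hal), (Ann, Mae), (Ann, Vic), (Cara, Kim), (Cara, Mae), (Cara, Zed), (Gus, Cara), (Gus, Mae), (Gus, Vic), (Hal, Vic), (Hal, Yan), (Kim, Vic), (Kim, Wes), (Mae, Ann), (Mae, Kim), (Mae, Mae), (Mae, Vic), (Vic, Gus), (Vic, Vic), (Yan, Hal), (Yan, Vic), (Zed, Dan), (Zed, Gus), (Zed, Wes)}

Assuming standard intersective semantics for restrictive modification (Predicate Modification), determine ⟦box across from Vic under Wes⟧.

⟦across from Vic⟧ = {x : ⟨x, Vic⟩ ∈ ⟦across from⟧} = {Ann, Gus, Hal, Kim, Mae, Vic, Yan}
⟦under Wes⟧ = {x : ⟨x, Wes⟩ ∈ ⟦under⟧} = {Cara, Dan, Gus, Kim, Vic, Wes, Yan}
⟦box⟧ = {Ann, Cara, Dan, Gus, Hal, Mae, Wes, Yan}
… ∩ ⟦across from Vic⟧ = {Ann, Cara, Dan, Gus, Hal, Mae, Wes, Yan} ∩ {Ann, Gus, Hal, Kim, Mae, Vic, Yan} = {Ann, Gus, Hal, Mae, Yan}
… ∩ ⟦under Wes⟧ = {Ann, Gus, Hal, Mae, Yan} ∩ {Cara, Dan, Gus, Kim, Vic, Wes, Yan} = {Gus, Yan}
So ⟦box across from Vic under Wes⟧ = {Gus, Yan}.

{Gus, Yan}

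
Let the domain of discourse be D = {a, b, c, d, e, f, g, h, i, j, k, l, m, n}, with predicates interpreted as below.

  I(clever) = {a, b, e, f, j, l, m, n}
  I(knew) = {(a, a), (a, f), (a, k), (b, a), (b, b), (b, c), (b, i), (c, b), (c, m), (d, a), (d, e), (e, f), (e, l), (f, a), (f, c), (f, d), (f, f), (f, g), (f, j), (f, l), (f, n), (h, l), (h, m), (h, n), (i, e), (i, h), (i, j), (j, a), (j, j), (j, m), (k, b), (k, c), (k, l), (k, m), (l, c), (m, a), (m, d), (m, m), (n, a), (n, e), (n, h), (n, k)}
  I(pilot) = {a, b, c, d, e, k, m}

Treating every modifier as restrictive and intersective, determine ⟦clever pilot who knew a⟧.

⟦who knew a⟧ = {x : ⟨x, a⟩ ∈ ⟦knew⟧} = {a, b, d, f, j, m, n}
⟦pilot⟧ = {a, b, c, d, e, k, m}
… ∩ ⟦who knew a⟧ = {a, b, c, d, e, k, m} ∩ {a, b, d, f, j, m, n} = {a, b, d, m}
… ∩ ⟦clever⟧ = {a, b, d, m} ∩ {a, b, e, f, j, l, m, n} = {a, b, m}
So ⟦clever pilot who knew a⟧ = {a, b, m}.

{a, b, m}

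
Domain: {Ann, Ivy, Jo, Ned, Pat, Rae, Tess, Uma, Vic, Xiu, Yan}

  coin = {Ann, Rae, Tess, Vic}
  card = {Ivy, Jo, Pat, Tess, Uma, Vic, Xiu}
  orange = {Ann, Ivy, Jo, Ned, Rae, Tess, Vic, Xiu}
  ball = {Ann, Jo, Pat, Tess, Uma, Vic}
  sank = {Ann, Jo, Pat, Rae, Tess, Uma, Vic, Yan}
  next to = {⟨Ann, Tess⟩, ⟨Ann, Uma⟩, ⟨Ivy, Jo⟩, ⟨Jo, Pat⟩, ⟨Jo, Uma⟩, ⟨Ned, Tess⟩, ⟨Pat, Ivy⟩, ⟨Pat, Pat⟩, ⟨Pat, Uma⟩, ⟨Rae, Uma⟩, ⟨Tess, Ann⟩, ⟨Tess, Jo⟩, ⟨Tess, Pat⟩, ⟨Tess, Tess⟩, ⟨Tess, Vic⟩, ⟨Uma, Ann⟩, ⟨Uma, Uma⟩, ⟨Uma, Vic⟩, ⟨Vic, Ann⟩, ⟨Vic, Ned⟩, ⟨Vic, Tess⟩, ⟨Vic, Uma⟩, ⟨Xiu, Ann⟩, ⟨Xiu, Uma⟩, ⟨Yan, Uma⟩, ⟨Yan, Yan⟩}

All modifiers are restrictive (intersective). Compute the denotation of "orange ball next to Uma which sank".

{Ann, Jo, Vic}

⟦next to Uma⟧ = {x : ⟨x, Uma⟩ ∈ ⟦next to⟧} = {Ann, Jo, Pat, Rae, Uma, Vic, Xiu, Yan}
⟦which sank⟧ = ⟦sank⟧ = {Ann, Jo, Pat, Rae, Tess, Uma, Vic, Yan}
⟦ball⟧ = {Ann, Jo, Pat, Tess, Uma, Vic}
… ∩ ⟦next to Uma⟧ = {Ann, Jo, Pat, Tess, Uma, Vic} ∩ {Ann, Jo, Pat, Rae, Uma, Vic, Xiu, Yan} = {Ann, Jo, Pat, Uma, Vic}
… ∩ ⟦which sank⟧ = {Ann, Jo, Pat, Uma, Vic} ∩ {Ann, Jo, Pat, Rae, Tess, Uma, Vic, Yan} = {Ann, Jo, Pat, Uma, Vic}
… ∩ ⟦orange⟧ = {Ann, Jo, Pat, Uma, Vic} ∩ {Ann, Ivy, Jo, Ned, Rae, Tess, Vic, Xiu} = {Ann, Jo, Vic}
So ⟦orange ball next to Uma which sank⟧ = {Ann, Jo, Vic}.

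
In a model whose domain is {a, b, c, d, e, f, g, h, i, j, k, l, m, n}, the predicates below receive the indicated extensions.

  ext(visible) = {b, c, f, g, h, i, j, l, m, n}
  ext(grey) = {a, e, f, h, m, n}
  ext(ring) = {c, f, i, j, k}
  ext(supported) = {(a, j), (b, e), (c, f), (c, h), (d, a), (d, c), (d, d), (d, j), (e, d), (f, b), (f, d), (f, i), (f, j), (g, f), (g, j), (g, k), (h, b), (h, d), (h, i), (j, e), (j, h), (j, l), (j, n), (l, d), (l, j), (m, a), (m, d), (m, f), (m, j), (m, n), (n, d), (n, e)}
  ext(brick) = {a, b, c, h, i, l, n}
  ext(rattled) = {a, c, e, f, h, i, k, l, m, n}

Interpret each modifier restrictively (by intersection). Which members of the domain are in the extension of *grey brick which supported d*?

{h, n}

⟦which supported d⟧ = {x : ⟨x, d⟩ ∈ ⟦supported⟧} = {d, e, f, h, l, m, n}
⟦brick⟧ = {a, b, c, h, i, l, n}
… ∩ ⟦which supported d⟧ = {a, b, c, h, i, l, n} ∩ {d, e, f, h, l, m, n} = {h, l, n}
… ∩ ⟦grey⟧ = {h, l, n} ∩ {a, e, f, h, m, n} = {h, n}
So ⟦grey brick which supported d⟧ = {h, n}.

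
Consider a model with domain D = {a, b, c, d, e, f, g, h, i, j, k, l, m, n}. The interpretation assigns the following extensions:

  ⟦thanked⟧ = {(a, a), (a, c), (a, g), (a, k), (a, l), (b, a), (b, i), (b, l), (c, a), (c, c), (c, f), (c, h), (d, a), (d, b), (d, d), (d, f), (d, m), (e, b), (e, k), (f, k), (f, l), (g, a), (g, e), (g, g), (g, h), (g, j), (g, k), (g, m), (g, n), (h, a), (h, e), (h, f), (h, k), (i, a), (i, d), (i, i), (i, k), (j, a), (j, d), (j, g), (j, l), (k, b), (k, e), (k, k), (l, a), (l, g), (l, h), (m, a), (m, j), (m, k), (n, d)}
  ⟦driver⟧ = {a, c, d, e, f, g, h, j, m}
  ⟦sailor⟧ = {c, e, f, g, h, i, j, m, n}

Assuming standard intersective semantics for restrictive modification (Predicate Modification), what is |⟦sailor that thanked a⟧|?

6

⟦that thanked a⟧ = {x : ⟨x, a⟩ ∈ ⟦thanked⟧} = {a, b, c, d, g, h, i, j, l, m}
⟦sailor⟧ = {c, e, f, g, h, i, j, m, n}
… ∩ ⟦that thanked a⟧ = {c, e, f, g, h, i, j, m, n} ∩ {a, b, c, d, g, h, i, j, l, m} = {c, g, h, i, j, m}
⟦sailor that thanked a⟧ = {c, g, h, i, j, m}, so the cardinality is 6.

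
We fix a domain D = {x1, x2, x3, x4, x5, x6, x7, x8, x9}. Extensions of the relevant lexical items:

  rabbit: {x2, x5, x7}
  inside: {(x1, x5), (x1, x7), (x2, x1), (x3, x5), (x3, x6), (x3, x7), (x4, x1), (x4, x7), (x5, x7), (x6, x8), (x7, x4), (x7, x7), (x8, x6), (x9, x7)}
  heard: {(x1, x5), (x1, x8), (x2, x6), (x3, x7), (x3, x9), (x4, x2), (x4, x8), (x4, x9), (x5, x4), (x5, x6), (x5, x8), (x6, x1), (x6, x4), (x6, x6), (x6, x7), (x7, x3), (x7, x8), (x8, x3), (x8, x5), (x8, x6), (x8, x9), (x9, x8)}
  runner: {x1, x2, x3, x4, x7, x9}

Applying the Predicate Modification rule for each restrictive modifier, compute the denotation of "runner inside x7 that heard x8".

{x1, x4, x7, x9}

⟦inside x7⟧ = {x : ⟨x, x7⟩ ∈ ⟦inside⟧} = {x1, x3, x4, x5, x7, x9}
⟦that heard x8⟧ = {x : ⟨x, x8⟩ ∈ ⟦heard⟧} = {x1, x4, x5, x7, x9}
⟦runner⟧ = {x1, x2, x3, x4, x7, x9}
… ∩ ⟦inside x7⟧ = {x1, x2, x3, x4, x7, x9} ∩ {x1, x3, x4, x5, x7, x9} = {x1, x3, x4, x7, x9}
… ∩ ⟦that heard x8⟧ = {x1, x3, x4, x7, x9} ∩ {x1, x4, x5, x7, x9} = {x1, x4, x7, x9}
So ⟦runner inside x7 that heard x8⟧ = {x1, x4, x7, x9}.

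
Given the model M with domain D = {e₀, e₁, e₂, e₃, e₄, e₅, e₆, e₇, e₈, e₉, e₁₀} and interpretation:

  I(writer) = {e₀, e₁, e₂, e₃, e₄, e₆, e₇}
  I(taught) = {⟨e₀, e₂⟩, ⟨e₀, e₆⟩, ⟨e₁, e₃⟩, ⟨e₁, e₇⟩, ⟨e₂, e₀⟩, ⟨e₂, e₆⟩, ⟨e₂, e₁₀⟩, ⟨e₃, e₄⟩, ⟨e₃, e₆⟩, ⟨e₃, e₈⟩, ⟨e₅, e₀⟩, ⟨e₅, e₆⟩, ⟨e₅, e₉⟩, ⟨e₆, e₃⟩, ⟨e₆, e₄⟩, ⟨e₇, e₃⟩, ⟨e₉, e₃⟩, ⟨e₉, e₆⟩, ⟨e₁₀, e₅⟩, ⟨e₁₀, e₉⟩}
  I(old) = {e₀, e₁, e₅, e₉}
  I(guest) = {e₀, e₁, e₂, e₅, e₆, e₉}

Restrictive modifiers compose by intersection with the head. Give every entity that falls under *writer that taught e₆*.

{e₀, e₂, e₃}

⟦that taught e₆⟧ = {x : ⟨x, e₆⟩ ∈ ⟦taught⟧} = {e₀, e₂, e₃, e₅, e₉}
⟦writer⟧ = {e₀, e₁, e₂, e₃, e₄, e₆, e₇}
… ∩ ⟦that taught e₆⟧ = {e₀, e₁, e₂, e₃, e₄, e₆, e₇} ∩ {e₀, e₂, e₃, e₅, e₉} = {e₀, e₂, e₃}
So ⟦writer that taught e₆⟧ = {e₀, e₂, e₃}.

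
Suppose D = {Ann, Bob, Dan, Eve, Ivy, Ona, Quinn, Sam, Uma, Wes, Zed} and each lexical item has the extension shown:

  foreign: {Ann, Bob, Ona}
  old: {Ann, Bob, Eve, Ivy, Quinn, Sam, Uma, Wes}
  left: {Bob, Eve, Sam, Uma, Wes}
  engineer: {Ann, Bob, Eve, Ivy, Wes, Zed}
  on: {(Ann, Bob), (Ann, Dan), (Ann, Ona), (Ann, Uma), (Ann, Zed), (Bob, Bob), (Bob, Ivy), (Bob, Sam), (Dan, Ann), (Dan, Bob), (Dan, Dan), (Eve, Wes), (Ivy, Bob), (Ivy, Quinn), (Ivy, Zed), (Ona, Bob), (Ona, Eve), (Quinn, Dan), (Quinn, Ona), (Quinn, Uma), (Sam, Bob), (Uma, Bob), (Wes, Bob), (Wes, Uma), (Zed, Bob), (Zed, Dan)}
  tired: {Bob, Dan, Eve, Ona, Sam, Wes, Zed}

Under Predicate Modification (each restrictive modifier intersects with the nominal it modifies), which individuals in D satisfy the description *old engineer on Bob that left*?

⟦on Bob⟧ = {x : ⟨x, Bob⟩ ∈ ⟦on⟧} = {Ann, Bob, Dan, Ivy, Ona, Sam, Uma, Wes, Zed}
⟦that left⟧ = ⟦left⟧ = {Bob, Eve, Sam, Uma, Wes}
⟦engineer⟧ = {Ann, Bob, Eve, Ivy, Wes, Zed}
… ∩ ⟦on Bob⟧ = {Ann, Bob, Eve, Ivy, Wes, Zed} ∩ {Ann, Bob, Dan, Ivy, Ona, Sam, Uma, Wes, Zed} = {Ann, Bob, Ivy, Wes, Zed}
… ∩ ⟦that left⟧ = {Ann, Bob, Ivy, Wes, Zed} ∩ {Bob, Eve, Sam, Uma, Wes} = {Bob, Wes}
… ∩ ⟦old⟧ = {Bob, Wes} ∩ {Ann, Bob, Eve, Ivy, Quinn, Sam, Uma, Wes} = {Bob, Wes}
So ⟦old engineer on Bob that left⟧ = {Bob, Wes}.

{Bob, Wes}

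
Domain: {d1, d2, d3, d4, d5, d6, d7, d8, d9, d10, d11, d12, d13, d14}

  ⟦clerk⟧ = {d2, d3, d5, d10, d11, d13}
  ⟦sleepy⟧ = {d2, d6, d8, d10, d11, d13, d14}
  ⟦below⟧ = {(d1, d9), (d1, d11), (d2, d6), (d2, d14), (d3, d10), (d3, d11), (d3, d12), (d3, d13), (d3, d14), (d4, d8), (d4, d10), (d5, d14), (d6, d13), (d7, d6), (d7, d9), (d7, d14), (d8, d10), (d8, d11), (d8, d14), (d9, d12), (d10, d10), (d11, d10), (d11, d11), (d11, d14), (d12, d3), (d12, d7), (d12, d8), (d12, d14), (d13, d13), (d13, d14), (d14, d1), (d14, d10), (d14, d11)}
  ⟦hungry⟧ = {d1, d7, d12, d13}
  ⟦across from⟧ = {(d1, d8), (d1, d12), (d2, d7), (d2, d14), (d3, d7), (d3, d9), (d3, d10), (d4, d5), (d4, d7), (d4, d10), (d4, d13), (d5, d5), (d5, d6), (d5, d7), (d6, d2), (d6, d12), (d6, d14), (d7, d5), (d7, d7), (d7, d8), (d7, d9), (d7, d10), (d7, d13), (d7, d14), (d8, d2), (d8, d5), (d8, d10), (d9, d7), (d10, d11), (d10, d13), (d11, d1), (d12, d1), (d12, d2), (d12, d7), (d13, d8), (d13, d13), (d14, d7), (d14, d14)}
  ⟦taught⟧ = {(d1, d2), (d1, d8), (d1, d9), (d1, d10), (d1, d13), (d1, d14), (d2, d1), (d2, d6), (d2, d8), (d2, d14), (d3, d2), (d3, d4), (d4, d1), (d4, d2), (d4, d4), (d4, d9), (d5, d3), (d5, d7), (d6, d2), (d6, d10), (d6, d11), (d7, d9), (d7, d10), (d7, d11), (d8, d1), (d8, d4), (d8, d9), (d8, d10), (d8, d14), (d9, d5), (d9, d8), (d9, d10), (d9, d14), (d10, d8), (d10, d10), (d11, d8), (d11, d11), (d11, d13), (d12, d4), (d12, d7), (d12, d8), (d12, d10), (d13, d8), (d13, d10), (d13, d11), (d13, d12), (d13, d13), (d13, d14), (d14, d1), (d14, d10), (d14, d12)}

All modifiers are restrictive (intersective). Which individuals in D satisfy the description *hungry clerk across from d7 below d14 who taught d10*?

{}

⟦across from d7⟧ = {x : ⟨x, d7⟩ ∈ ⟦across from⟧} = {d2, d3, d4, d5, d7, d9, d12, d14}
⟦below d14⟧ = {x : ⟨x, d14⟩ ∈ ⟦below⟧} = {d2, d3, d5, d7, d8, d11, d12, d13}
⟦who taught d10⟧ = {x : ⟨x, d10⟩ ∈ ⟦taught⟧} = {d1, d6, d7, d8, d9, d10, d12, d13, d14}
⟦clerk⟧ = {d2, d3, d5, d10, d11, d13}
… ∩ ⟦across from d7⟧ = {d2, d3, d5, d10, d11, d13} ∩ {d2, d3, d4, d5, d7, d9, d12, d14} = {d2, d3, d5}
… ∩ ⟦below d14⟧ = {d2, d3, d5} ∩ {d2, d3, d5, d7, d8, d11, d12, d13} = {d2, d3, d5}
… ∩ ⟦who taught d10⟧ = {d2, d3, d5} ∩ {d1, d6, d7, d8, d9, d10, d12, d13, d14} = ∅
… ∩ ⟦hungry⟧ = ∅ ∩ {d1, d7, d12, d13} = ∅
So ⟦hungry clerk across from d7 below d14 who taught d10⟧ = {}.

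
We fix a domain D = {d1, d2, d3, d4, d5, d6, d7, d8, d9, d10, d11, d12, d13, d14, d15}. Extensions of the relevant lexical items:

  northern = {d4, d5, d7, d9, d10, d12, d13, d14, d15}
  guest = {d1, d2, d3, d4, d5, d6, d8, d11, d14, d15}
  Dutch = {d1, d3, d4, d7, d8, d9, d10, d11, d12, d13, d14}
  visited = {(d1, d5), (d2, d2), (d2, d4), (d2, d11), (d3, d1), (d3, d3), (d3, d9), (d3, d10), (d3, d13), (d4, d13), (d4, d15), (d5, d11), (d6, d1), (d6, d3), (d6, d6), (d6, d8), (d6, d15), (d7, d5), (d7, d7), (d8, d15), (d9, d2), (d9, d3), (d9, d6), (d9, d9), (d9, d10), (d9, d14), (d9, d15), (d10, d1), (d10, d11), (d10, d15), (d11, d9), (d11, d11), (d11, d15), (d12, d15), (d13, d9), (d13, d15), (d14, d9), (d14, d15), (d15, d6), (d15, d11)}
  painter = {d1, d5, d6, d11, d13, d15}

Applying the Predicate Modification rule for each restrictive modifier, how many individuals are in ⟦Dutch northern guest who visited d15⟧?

⟦who visited d15⟧ = {x : ⟨x, d15⟩ ∈ ⟦visited⟧} = {d4, d6, d8, d9, d10, d11, d12, d13, d14}
⟦guest⟧ = {d1, d2, d3, d4, d5, d6, d8, d11, d14, d15}
… ∩ ⟦who visited d15⟧ = {d1, d2, d3, d4, d5, d6, d8, d11, d14, d15} ∩ {d4, d6, d8, d9, d10, d11, d12, d13, d14} = {d4, d6, d8, d11, d14}
… ∩ ⟦Dutch⟧ = {d4, d6, d8, d11, d14} ∩ {d1, d3, d4, d7, d8, d9, d10, d11, d12, d13, d14} = {d4, d8, d11, d14}
… ∩ ⟦northern⟧ = {d4, d8, d11, d14} ∩ {d4, d5, d7, d9, d10, d12, d13, d14, d15} = {d4, d14}
⟦Dutch northern guest who visited d15⟧ = {d4, d14}, so the cardinality is 2.

2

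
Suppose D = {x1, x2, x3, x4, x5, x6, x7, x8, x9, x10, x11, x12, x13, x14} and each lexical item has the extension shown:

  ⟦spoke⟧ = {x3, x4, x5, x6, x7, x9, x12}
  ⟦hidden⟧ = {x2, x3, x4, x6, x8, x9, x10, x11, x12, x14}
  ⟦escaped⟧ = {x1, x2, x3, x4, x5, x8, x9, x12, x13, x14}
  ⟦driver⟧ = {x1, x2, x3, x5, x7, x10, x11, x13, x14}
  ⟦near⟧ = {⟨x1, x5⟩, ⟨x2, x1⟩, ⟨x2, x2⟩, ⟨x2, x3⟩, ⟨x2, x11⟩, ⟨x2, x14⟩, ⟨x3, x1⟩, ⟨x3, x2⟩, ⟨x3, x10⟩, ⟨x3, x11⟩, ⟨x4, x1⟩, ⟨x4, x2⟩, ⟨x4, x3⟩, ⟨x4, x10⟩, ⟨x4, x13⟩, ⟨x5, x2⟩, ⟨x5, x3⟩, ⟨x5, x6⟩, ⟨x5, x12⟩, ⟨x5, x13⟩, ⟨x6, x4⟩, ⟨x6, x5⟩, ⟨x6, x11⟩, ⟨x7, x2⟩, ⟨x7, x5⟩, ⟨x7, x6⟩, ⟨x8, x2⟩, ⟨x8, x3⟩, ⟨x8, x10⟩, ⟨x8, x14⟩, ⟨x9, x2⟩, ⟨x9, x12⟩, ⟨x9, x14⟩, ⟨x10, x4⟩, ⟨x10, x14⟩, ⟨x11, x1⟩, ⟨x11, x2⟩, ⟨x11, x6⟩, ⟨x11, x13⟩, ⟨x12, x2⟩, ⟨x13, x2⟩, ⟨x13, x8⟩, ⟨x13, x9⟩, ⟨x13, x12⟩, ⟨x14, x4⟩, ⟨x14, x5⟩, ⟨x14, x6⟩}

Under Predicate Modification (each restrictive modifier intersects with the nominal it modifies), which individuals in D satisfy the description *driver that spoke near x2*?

{x3, x5, x7}

⟦that spoke⟧ = ⟦spoke⟧ = {x3, x4, x5, x6, x7, x9, x12}
⟦near x2⟧ = {x : ⟨x, x2⟩ ∈ ⟦near⟧} = {x2, x3, x4, x5, x7, x8, x9, x11, x12, x13}
⟦driver⟧ = {x1, x2, x3, x5, x7, x10, x11, x13, x14}
… ∩ ⟦that spoke⟧ = {x1, x2, x3, x5, x7, x10, x11, x13, x14} ∩ {x3, x4, x5, x6, x7, x9, x12} = {x3, x5, x7}
… ∩ ⟦near x2⟧ = {x3, x5, x7} ∩ {x2, x3, x4, x5, x7, x8, x9, x11, x12, x13} = {x3, x5, x7}
So ⟦driver that spoke near x2⟧ = {x3, x5, x7}.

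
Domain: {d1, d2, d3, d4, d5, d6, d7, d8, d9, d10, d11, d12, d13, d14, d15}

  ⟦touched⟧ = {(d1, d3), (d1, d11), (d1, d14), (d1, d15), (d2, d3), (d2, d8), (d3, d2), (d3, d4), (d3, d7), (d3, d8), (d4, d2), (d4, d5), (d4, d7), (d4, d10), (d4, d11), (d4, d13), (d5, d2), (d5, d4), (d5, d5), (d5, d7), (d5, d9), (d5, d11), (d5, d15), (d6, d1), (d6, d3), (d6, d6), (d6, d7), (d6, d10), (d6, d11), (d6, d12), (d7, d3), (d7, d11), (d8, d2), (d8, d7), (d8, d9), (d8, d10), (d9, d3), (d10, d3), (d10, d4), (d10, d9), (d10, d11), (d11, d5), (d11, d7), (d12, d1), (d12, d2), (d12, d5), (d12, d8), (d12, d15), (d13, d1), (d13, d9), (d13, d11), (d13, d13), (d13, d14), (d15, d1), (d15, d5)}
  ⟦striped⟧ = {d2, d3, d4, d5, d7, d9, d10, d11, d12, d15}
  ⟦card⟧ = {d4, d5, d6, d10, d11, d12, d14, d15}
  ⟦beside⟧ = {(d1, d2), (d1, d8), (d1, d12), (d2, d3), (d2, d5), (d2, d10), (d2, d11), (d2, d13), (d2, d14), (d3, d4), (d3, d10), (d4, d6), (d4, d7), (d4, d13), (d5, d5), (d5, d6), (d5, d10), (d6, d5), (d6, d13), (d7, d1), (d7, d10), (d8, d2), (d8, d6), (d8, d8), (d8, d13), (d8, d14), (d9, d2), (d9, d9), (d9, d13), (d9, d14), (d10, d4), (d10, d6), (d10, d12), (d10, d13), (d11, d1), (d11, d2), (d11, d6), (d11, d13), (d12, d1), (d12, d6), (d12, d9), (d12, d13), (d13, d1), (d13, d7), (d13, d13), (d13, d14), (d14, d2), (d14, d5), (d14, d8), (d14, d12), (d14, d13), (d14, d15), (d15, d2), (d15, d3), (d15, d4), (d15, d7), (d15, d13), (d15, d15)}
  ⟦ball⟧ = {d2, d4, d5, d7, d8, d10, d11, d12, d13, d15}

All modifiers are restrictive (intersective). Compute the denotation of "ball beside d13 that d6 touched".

⟦beside d13⟧ = {x : ⟨x, d13⟩ ∈ ⟦beside⟧} = {d2, d4, d6, d8, d9, d10, d11, d12, d13, d14, d15}
⟦that d6 touched⟧ = {x : ⟨d6, x⟩ ∈ ⟦touched⟧} = {d1, d3, d6, d7, d10, d11, d12}
⟦ball⟧ = {d2, d4, d5, d7, d8, d10, d11, d12, d13, d15}
… ∩ ⟦beside d13⟧ = {d2, d4, d5, d7, d8, d10, d11, d12, d13, d15} ∩ {d2, d4, d6, d8, d9, d10, d11, d12, d13, d14, d15} = {d2, d4, d8, d10, d11, d12, d13, d15}
… ∩ ⟦that d6 touched⟧ = {d2, d4, d8, d10, d11, d12, d13, d15} ∩ {d1, d3, d6, d7, d10, d11, d12} = {d10, d11, d12}
So ⟦ball beside d13 that d6 touched⟧ = {d10, d11, d12}.

{d10, d11, d12}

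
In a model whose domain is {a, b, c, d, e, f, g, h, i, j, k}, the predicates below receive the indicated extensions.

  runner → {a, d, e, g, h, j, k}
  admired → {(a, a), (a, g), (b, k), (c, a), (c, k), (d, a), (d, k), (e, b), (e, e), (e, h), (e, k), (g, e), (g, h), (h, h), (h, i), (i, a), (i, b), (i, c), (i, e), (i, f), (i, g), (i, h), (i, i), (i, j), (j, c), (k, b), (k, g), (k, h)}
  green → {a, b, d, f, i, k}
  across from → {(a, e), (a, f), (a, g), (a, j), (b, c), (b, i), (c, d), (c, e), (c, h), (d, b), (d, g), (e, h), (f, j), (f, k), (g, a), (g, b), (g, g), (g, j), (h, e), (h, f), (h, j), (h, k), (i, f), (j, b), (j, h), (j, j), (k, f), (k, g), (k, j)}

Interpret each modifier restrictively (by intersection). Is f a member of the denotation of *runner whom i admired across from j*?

⟦whom i admired⟧ = {x : ⟨i, x⟩ ∈ ⟦admired⟧} = {a, b, c, e, f, g, h, i, j}
⟦across from j⟧ = {x : ⟨x, j⟩ ∈ ⟦across from⟧} = {a, f, g, h, j, k}
⟦runner⟧ = {a, d, e, g, h, j, k}
… ∩ ⟦whom i admired⟧ = {a, d, e, g, h, j, k} ∩ {a, b, c, e, f, g, h, i, j} = {a, e, g, h, j}
… ∩ ⟦across from j⟧ = {a, e, g, h, j} ∩ {a, f, g, h, j, k} = {a, g, h, j}
⟦runner whom i admired across from j⟧ = {a, g, h, j}; f ∉ this set.

no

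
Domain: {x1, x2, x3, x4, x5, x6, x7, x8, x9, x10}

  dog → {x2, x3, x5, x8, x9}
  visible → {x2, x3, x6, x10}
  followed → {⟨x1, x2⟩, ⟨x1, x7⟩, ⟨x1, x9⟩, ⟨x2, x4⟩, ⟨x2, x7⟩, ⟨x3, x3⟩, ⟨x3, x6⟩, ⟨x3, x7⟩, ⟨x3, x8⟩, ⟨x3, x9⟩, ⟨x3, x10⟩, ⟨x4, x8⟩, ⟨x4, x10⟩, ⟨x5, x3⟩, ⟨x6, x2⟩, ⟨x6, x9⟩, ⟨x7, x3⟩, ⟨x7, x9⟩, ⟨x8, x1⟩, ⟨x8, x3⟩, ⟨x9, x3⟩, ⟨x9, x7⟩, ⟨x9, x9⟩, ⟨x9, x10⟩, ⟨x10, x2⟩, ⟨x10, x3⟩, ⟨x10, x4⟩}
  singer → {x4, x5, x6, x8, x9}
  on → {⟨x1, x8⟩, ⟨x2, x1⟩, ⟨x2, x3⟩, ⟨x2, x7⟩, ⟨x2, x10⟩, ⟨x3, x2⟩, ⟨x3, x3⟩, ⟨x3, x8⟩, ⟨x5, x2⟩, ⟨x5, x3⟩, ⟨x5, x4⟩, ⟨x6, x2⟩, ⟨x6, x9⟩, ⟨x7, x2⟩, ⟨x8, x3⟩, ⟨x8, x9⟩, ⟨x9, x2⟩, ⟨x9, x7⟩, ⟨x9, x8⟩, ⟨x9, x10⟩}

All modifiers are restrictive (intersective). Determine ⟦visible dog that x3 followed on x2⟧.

{x3}

⟦that x3 followed⟧ = {x : ⟨x3, x⟩ ∈ ⟦followed⟧} = {x3, x6, x7, x8, x9, x10}
⟦on x2⟧ = {x : ⟨x, x2⟩ ∈ ⟦on⟧} = {x3, x5, x6, x7, x9}
⟦dog⟧ = {x2, x3, x5, x8, x9}
… ∩ ⟦that x3 followed⟧ = {x2, x3, x5, x8, x9} ∩ {x3, x6, x7, x8, x9, x10} = {x3, x8, x9}
… ∩ ⟦on x2⟧ = {x3, x8, x9} ∩ {x3, x5, x6, x7, x9} = {x3, x9}
… ∩ ⟦visible⟧ = {x3, x9} ∩ {x2, x3, x6, x10} = {x3}
So ⟦visible dog that x3 followed on x2⟧ = {x3}.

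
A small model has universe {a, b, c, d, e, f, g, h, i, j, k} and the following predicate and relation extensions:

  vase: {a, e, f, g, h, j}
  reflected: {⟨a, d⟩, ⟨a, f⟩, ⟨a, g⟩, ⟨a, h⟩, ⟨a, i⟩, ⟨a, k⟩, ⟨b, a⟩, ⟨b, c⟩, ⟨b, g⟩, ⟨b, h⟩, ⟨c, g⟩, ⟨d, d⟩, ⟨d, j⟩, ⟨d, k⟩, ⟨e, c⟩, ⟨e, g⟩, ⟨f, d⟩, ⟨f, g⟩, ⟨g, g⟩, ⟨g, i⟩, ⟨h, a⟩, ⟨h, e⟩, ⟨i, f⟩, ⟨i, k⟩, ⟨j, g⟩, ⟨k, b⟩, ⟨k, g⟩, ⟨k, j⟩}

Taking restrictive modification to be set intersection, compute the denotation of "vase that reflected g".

⟦that reflected g⟧ = {x : ⟨x, g⟩ ∈ ⟦reflected⟧} = {a, b, c, e, f, g, j, k}
⟦vase⟧ = {a, e, f, g, h, j}
… ∩ ⟦that reflected g⟧ = {a, e, f, g, h, j} ∩ {a, b, c, e, f, g, j, k} = {a, e, f, g, j}
So ⟦vase that reflected g⟧ = {a, e, f, g, j}.

{a, e, f, g, j}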